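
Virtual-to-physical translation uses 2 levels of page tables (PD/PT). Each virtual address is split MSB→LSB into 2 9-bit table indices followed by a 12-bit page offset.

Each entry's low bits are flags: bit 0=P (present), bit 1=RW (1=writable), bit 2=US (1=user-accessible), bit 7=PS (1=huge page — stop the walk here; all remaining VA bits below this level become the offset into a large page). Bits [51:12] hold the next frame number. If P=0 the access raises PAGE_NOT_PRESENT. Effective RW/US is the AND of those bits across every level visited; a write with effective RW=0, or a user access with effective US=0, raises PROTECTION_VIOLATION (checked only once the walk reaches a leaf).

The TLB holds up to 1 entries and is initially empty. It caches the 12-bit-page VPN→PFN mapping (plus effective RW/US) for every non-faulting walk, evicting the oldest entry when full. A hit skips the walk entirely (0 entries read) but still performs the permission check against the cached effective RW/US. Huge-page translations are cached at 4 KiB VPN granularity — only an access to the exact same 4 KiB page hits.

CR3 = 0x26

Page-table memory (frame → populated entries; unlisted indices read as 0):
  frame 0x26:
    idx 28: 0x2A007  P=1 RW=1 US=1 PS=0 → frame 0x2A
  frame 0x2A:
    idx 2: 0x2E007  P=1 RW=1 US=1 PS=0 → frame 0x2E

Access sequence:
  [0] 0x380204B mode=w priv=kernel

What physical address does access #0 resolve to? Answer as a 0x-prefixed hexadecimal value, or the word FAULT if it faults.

Trace:
#0 VA=0x380204B (w,kernel):
  [0] read 0x26 idx=28: raw=0x2A007 flags P=1 W=1 U=1 S=0
  [1] read 0x2A idx=2: raw=0x2E007 flags P=1 W=1 U=1 S=0
  → PA=0x2E04B  (2 entries read)

Access #0 PA: 0x2E04B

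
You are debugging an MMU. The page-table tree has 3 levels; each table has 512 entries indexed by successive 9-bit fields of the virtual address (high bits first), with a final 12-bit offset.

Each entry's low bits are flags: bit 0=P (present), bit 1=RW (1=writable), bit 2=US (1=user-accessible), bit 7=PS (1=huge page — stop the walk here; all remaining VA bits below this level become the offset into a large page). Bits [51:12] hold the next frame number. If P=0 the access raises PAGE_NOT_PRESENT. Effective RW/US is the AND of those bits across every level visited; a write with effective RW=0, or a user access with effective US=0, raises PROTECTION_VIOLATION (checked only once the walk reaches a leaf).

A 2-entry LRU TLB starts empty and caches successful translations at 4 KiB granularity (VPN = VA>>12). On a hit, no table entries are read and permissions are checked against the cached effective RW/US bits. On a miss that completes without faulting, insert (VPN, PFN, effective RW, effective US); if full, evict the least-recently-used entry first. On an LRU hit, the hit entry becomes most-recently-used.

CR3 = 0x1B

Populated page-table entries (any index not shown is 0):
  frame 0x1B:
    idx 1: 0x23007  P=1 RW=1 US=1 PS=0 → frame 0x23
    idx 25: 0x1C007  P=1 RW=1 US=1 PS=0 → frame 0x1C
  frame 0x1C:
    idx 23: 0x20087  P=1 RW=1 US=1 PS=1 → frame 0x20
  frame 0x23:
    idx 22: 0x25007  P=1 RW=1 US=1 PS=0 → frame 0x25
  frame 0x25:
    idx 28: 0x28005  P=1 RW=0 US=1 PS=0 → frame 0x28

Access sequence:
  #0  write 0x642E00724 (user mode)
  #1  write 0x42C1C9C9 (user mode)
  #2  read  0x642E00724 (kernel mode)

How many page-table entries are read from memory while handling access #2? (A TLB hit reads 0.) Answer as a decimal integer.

Walk each access:
#0 VA=0x642E00724 (w,user):
  L0: frame=0x1B idx=25 entry=0x1C007 [P=1 RW=1 US=1 PS=0]
  L1: frame=0x1C idx=23 entry=0x20087 [P=1 RW=1 US=1 PS=1]
  → PA=0x20724 (huge @L1)  (2 entries read)
#1 VA=0x42C1C9C9 (w,user):
  L0: frame=0x1B idx=1 entry=0x23007 [P=1 RW=1 US=1 PS=0]
  L1: frame=0x23 idx=22 entry=0x25007 [P=1 RW=1 US=1 PS=0]
  L2: frame=0x25 idx=28 entry=0x28005 [P=1 RW=0 US=1 PS=0]
  ✗ PROTECTION_VIOLATION  [3 reads]
#2 VA=0x642E00724 (r,kernel):
  TLB hit vpn=0x642E00 → PA=0x20724

Entries read for #2: 0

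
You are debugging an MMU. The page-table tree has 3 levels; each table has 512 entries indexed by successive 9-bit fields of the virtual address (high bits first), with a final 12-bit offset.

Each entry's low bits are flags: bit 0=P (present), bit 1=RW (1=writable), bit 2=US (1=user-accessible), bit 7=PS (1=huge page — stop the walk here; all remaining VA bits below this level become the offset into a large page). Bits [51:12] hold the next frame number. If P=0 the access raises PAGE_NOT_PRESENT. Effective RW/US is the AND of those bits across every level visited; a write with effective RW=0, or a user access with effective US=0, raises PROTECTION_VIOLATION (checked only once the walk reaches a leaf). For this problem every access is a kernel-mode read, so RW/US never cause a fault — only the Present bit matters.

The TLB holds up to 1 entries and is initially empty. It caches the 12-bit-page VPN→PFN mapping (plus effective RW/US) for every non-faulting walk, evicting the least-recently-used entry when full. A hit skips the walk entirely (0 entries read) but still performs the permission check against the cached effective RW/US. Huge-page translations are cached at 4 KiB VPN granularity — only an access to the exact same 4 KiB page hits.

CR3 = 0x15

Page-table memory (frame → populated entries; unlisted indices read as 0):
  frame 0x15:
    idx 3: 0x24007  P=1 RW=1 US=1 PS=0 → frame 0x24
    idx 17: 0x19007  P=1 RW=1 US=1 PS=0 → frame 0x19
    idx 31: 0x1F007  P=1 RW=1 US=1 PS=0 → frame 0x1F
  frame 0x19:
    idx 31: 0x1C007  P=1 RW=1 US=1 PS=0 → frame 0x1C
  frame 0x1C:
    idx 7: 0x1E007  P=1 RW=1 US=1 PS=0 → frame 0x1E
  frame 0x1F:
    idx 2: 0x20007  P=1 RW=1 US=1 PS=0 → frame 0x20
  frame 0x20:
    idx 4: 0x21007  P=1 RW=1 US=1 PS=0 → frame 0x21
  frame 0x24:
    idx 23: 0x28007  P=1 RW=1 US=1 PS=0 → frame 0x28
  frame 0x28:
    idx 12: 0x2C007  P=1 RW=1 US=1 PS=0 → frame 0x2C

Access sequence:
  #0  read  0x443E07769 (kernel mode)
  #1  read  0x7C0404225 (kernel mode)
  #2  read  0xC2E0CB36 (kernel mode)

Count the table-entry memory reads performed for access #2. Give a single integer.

Per-access translation:
#0 VA=0x443E07769 (r,kernel):
  lvl0: tbl 0x15, slot 17 ⇒ 0x19007 (P1/RW1/US1/PS0)
  lvl1: tbl 0x19, slot 31 ⇒ 0x1C007 (P1/RW1/US1/PS0)
  lvl2: tbl 0x1C, slot 7 ⇒ 0x1E007 (P1/RW1/US1/PS0)
  → PA=0x1E769  (3 entries read)
#1 VA=0x7C0404225 (r,kernel):
  lvl0: tbl 0x15, slot 31 ⇒ 0x1F007 (P1/RW1/US1/PS0)
  lvl1: tbl 0x1F, slot 2 ⇒ 0x20007 (P1/RW1/US1/PS0)
  lvl2: tbl 0x20, slot 4 ⇒ 0x21007 (P1/RW1/US1/PS0)
  → PA=0x21225  (3 entries read)
#2 VA=0xC2E0CB36 (r,kernel):
  lvl0: tbl 0x15, slot 3 ⇒ 0x24007 (P1/RW1/US1/PS0)
  lvl1: tbl 0x24, slot 23 ⇒ 0x28007 (P1/RW1/US1/PS0)
  lvl2: tbl 0x28, slot 12 ⇒ 0x2C007 (P1/RW1/US1/PS0)
  → PA=0x2CB36  (3 entries read)

Entries read for #2: 3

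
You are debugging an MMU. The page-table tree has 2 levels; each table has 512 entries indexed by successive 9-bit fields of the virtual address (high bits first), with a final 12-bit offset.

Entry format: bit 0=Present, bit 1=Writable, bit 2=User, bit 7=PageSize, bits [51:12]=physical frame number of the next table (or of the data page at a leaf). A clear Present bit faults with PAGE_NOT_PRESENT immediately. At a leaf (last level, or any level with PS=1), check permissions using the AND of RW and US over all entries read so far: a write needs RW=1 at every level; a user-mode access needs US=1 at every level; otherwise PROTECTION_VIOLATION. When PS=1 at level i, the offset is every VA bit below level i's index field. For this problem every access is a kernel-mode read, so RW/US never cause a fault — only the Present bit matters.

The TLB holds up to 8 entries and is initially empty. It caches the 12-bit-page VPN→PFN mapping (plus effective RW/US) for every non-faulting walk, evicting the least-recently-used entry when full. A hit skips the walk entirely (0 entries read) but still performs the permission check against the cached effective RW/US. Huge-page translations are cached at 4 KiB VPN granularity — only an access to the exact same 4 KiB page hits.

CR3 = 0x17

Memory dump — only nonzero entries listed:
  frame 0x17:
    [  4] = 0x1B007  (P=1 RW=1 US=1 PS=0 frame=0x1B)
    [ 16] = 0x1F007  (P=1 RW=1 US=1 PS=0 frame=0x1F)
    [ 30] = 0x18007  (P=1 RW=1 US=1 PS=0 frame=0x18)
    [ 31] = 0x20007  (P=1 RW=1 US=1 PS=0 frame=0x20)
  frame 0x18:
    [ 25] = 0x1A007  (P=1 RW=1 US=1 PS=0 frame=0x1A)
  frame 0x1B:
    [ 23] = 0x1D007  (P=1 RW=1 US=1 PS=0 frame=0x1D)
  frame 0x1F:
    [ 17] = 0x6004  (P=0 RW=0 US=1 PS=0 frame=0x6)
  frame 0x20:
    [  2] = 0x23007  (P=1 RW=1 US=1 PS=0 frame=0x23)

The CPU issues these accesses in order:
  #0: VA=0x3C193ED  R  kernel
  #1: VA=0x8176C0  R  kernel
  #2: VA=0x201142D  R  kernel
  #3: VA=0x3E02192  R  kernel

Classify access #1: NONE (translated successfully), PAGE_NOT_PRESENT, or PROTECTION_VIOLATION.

Walk each access:
#0 VA=0x3C193ED (r,kernel):
  [0] read 0x17 idx=30: raw=0x18007 flags P=1 W=1 U=1 S=0
  [1] read 0x18 idx=25: raw=0x1A007 flags P=1 W=1 U=1 S=0
  ✓ 0x1A3ED  — 2 lookups
#1 VA=0x8176C0 (r,kernel):
  [0] read 0x17 idx=4: raw=0x1B007 flags P=1 W=1 U=1 S=0
  [1] read 0x1B idx=23: raw=0x1D007 flags P=1 W=1 U=1 S=0
  ✓ 0x1D6C0  — 2 lookups
#2 VA=0x201142D (r,kernel):
  [0] read 0x17 idx=16: raw=0x1F007 flags P=1 W=1 U=1 S=0
  [1] read 0x1F idx=17: raw=0x6004 flags P=0 W=0 U=1 S=0
  ⇒ fault: PAGE_NOT_PRESENT  — 2 lookups
#3 VA=0x3E02192 (r,kernel):
  [0] read 0x17 idx=31: raw=0x20007 flags P=1 W=1 U=1 S=0
  [1] read 0x20 idx=2: raw=0x23007 flags P=1 W=1 U=1 S=0
  ✓ 0x23192  — 2 lookups

Access #1 fault: NONE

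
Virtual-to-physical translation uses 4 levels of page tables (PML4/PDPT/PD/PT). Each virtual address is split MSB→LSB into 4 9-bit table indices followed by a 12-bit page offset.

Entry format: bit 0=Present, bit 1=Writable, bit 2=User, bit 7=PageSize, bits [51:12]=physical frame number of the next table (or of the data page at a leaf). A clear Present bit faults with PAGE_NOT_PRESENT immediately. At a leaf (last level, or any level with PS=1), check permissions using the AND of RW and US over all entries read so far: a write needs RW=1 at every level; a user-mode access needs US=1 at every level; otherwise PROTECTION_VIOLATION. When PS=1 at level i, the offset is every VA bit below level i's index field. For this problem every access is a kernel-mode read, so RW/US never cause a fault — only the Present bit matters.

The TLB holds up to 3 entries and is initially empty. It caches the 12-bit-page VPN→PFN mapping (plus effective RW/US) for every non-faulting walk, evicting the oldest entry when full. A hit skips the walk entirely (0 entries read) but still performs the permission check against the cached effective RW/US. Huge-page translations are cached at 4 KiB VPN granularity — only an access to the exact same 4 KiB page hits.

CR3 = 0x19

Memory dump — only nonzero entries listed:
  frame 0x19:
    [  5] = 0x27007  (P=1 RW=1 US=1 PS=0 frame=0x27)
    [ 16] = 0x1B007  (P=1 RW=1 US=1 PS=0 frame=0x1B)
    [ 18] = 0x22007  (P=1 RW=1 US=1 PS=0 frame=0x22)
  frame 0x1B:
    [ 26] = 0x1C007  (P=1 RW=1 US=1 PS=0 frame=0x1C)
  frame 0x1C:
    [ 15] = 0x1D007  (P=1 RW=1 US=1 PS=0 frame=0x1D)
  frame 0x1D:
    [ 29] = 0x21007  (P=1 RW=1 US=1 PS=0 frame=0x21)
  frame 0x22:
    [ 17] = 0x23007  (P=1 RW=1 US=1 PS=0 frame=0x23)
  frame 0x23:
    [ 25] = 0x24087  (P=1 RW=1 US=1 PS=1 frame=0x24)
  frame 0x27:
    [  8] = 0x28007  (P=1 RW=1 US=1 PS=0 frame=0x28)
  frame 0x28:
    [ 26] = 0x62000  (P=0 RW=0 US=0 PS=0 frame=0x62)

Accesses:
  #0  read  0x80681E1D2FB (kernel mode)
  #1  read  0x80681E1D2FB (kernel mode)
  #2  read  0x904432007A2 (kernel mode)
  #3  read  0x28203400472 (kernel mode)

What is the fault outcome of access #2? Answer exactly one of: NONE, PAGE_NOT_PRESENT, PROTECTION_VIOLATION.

Per-access translation:
#0 VA=0x80681E1D2FB (r,kernel):
  lvl0: tbl 0x19, slot 16 ⇒ 0x1B007 (P1/RW1/US1/PS0)
  lvl1: tbl 0x1B, slot 26 ⇒ 0x1C007 (P1/RW1/US1/PS0)
  lvl2: tbl 0x1C, slot 15 ⇒ 0x1D007 (P1/RW1/US1/PS0)
  lvl3: tbl 0x1D, slot 29 ⇒ 0x21007 (P1/RW1/US1/PS0)
  ✓ 0x212FB  — 4 lookups
#1 VA=0x80681E1D2FB (r,kernel):
  TLB hit vpn=0x80681E1D → PA=0x212FB
#2 VA=0x904432007A2 (r,kernel):
  lvl0: tbl 0x19, slot 18 ⇒ 0x22007 (P1/RW1/US1/PS0)
  lvl1: tbl 0x22, slot 17 ⇒ 0x23007 (P1/RW1/US1/PS0)
  lvl2: tbl 0x23, slot 25 ⇒ 0x24087 (P1/RW1/US1/PS1)
  ✓ 0x247A2 (huge @L2)  — 3 lookups
#3 VA=0x28203400472 (r,kernel):
  lvl0: tbl 0x19, slot 5 ⇒ 0x27007 (P1/RW1/US1/PS0)
  lvl1: tbl 0x27, slot 8 ⇒ 0x28007 (P1/RW1/US1/PS0)
  lvl2: tbl 0x28, slot 26 ⇒ 0x62000 (P0/RW0/US0/PS0)
  → PAGE_NOT_PRESENT  (3 entries read)

Access #2 fault: NONE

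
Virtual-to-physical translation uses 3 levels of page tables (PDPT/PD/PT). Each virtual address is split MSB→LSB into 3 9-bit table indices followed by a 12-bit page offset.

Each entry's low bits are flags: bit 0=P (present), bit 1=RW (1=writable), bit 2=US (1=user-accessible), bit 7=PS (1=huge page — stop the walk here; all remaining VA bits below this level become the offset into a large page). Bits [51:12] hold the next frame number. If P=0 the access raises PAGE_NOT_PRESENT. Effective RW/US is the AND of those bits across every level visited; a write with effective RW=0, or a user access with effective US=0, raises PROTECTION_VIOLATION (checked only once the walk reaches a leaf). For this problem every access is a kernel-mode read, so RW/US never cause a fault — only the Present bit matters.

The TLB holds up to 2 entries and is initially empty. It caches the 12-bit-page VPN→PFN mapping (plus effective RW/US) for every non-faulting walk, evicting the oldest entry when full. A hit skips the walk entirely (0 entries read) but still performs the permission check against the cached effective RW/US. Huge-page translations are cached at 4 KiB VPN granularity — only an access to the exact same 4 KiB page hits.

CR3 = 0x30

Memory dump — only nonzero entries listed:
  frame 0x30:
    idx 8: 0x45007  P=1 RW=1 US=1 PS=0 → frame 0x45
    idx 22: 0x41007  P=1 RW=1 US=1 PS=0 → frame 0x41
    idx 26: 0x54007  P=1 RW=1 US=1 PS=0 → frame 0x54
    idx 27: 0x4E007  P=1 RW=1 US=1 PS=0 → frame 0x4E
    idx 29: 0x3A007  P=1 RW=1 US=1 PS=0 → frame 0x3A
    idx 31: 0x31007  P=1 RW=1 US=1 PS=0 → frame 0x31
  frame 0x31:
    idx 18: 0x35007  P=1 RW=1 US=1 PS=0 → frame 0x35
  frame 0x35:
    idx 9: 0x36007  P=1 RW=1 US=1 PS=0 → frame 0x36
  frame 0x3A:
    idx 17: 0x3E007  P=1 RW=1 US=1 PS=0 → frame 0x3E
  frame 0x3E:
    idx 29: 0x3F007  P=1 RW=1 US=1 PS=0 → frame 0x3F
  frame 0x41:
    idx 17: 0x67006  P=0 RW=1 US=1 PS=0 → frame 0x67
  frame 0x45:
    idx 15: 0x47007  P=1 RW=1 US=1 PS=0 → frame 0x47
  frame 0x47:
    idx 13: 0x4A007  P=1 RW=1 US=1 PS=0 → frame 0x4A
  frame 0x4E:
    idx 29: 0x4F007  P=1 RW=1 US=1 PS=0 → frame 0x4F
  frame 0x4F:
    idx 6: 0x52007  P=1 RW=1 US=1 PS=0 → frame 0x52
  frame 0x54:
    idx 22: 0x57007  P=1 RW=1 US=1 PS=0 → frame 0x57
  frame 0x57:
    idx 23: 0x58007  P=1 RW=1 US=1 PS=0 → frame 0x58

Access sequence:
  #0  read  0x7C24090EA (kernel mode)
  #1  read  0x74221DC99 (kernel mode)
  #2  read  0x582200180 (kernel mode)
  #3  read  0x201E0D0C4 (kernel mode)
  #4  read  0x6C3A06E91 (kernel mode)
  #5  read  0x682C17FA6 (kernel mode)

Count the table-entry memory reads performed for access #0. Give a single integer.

Walk each access:
#0 VA=0x7C24090EA (r,kernel):
  lvl0: tbl 0x30, slot 31 ⇒ 0x31007 (P1/RW1/US1/PS0)
  lvl1: tbl 0x31, slot 18 ⇒ 0x35007 (P1/RW1/US1/PS0)
  lvl2: tbl 0x35, slot 9 ⇒ 0x36007 (P1/RW1/US1/PS0)
  ⇒ phys 0x360EA  [3 reads]
#1 VA=0x74221DC99 (r,kernel):
  lvl0: tbl 0x30, slot 29 ⇒ 0x3A007 (P1/RW1/US1/PS0)
  lvl1: tbl 0x3A, slot 17 ⇒ 0x3E007 (P1/RW1/US1/PS0)
  lvl2: tbl 0x3E, slot 29 ⇒ 0x3F007 (P1/RW1/US1/PS0)
  ⇒ phys 0x3FC99  [3 reads]
#2 VA=0x582200180 (r,kernel):
  lvl0: tbl 0x30, slot 22 ⇒ 0x41007 (P1/RW1/US1/PS0)
  lvl1: tbl 0x41, slot 17 ⇒ 0x67006 (P0/RW1/US1/PS0)
  ✗ PAGE_NOT_PRESENT  [2 reads]
#3 VA=0x201E0D0C4 (r,kernel):
  lvl0: tbl 0x30, slot 8 ⇒ 0x45007 (P1/RW1/US1/PS0)
  lvl1: tbl 0x45, slot 15 ⇒ 0x47007 (P1/RW1/US1/PS0)
  lvl2: tbl 0x47, slot 13 ⇒ 0x4A007 (P1/RW1/US1/PS0)
  ⇒ phys 0x4A0C4  [3 reads]
#4 VA=0x6C3A06E91 (r,kernel):
  lvl0: tbl 0x30, slot 27 ⇒ 0x4E007 (P1/RW1/US1/PS0)
  lvl1: tbl 0x4E, slot 29 ⇒ 0x4F007 (P1/RW1/US1/PS0)
  lvl2: tbl 0x4F, slot 6 ⇒ 0x52007 (P1/RW1/US1/PS0)
  ⇒ phys 0x52E91  [3 reads]
#5 VA=0x682C17FA6 (r,kernel):
  lvl0: tbl 0x30, slot 26 ⇒ 0x54007 (P1/RW1/US1/PS0)
  lvl1: tbl 0x54, slot 22 ⇒ 0x57007 (P1/RW1/US1/PS0)
  lvl2: tbl 0x57, slot 23 ⇒ 0x58007 (P1/RW1/US1/PS0)
  ⇒ phys 0x58FA6  [3 reads]

Entries read for #0: 3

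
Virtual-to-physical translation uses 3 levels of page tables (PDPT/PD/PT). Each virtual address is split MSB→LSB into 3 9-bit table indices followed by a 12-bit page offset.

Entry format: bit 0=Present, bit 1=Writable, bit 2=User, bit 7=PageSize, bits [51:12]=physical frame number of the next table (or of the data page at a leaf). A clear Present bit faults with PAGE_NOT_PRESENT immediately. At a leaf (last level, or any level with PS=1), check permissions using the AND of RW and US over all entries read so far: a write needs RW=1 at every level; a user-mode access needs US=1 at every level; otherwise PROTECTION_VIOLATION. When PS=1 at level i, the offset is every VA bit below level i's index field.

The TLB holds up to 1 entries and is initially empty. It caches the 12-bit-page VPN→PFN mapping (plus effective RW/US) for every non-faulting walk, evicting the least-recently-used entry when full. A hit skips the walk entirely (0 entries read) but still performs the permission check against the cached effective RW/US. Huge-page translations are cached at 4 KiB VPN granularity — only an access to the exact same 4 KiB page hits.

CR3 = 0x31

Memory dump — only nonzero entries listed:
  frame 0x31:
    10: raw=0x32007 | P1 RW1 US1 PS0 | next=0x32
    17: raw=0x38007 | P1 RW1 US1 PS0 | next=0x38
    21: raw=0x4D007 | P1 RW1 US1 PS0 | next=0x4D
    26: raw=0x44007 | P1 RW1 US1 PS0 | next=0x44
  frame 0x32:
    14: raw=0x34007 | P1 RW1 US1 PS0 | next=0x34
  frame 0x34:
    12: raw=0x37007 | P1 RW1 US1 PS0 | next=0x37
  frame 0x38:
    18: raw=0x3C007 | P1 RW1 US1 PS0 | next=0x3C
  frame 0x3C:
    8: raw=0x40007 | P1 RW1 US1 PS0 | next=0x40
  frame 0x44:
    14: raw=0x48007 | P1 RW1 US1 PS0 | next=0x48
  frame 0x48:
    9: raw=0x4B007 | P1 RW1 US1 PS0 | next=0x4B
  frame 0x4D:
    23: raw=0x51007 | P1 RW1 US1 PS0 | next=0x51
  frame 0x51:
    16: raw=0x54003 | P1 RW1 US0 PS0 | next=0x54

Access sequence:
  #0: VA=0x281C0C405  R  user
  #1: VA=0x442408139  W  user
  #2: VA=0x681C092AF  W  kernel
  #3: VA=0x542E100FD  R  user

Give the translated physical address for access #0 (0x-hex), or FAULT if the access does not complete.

Per-access translation:
#0 VA=0x281C0C405 (r,user):
  lvl0: tbl 0x31, slot 10 ⇒ 0x32007 (P1/RW1/US1/PS0)
  lvl1: tbl 0x32, slot 14 ⇒ 0x34007 (P1/RW1/US1/PS0)
  lvl2: tbl 0x34, slot 12 ⇒ 0x37007 (P1/RW1/US1/PS0)
  → PA=0x37405  (3 entries read)
#1 VA=0x442408139 (w,user):
  lvl0: tbl 0x31, slot 17 ⇒ 0x38007 (P1/RW1/US1/PS0)
  lvl1: tbl 0x38, slot 18 ⇒ 0x3C007 (P1/RW1/US1/PS0)
  lvl2: tbl 0x3C, slot 8 ⇒ 0x40007 (P1/RW1/US1/PS0)
  → PA=0x40139  (3 entries read)
#2 VA=0x681C092AF (w,kernel):
  lvl0: tbl 0x31, slot 26 ⇒ 0x44007 (P1/RW1/US1/PS0)
  lvl1: tbl 0x44, slot 14 ⇒ 0x48007 (P1/RW1/US1/PS0)
  lvl2: tbl 0x48, slot 9 ⇒ 0x4B007 (P1/RW1/US1/PS0)
  → PA=0x4B2AF  (3 entries read)
#3 VA=0x542E100FD (r,user):
  lvl0: tbl 0x31, slot 21 ⇒ 0x4D007 (P1/RW1/US1/PS0)
  lvl1: tbl 0x4D, slot 23 ⇒ 0x51007 (P1/RW1/US1/PS0)
  lvl2: tbl 0x51, slot 16 ⇒ 0x54003 (P1/RW1/US0/PS0)
  ⇒ fault: PROTECTION_VIOLATION  — 3 lookups

Access #0 PA: 0x37405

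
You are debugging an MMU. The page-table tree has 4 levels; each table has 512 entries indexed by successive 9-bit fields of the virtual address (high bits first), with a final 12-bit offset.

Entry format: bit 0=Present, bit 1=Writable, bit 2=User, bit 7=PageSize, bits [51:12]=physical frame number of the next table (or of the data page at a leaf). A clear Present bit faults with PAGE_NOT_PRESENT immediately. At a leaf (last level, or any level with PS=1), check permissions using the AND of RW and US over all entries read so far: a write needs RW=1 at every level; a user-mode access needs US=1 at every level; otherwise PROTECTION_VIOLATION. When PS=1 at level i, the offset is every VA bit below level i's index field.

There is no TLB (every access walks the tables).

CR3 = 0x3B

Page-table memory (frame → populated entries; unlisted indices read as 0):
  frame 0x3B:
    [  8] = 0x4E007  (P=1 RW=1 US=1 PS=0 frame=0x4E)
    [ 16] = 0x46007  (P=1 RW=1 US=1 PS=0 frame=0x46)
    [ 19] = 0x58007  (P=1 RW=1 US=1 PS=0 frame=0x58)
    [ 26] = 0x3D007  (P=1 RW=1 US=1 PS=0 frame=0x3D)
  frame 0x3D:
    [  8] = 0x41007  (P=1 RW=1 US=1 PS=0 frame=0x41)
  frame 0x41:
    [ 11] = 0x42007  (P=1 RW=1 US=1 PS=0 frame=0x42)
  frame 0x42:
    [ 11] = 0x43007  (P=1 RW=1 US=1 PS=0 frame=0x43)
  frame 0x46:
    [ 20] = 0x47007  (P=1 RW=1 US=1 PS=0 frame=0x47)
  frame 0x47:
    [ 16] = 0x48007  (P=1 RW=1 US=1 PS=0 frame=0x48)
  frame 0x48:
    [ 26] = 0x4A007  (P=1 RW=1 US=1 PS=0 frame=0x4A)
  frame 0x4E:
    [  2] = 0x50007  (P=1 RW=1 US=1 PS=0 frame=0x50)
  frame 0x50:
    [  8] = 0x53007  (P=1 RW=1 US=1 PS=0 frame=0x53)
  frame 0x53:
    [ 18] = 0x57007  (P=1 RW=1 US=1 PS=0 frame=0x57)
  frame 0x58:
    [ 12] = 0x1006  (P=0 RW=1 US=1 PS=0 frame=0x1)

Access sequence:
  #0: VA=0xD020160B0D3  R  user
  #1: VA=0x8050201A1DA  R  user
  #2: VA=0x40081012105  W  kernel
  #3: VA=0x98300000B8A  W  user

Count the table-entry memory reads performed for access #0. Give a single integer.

Per-access translation:
#0 VA=0xD020160B0D3 (r,user):
  [0] read 0x3B idx=26: raw=0x3D007 flags P=1 W=1 U=1 S=0
  [1] read 0x3D idx=8: raw=0x41007 flags P=1 W=1 U=1 S=0
  [2] read 0x41 idx=11: raw=0x42007 flags P=1 W=1 U=1 S=0
  [3] read 0x42 idx=11: raw=0x43007 flags P=1 W=1 U=1 S=0
  → PA=0x430D3  (4 entries read)
#1 VA=0x8050201A1DA (r,user):
  [0] read 0x3B idx=16: raw=0x46007 flags P=1 W=1 U=1 S=0
  [1] read 0x46 idx=20: raw=0x47007 flags P=1 W=1 U=1 S=0
  [2] read 0x47 idx=16: raw=0x48007 flags P=1 W=1 U=1 S=0
  [3] read 0x48 idx=26: raw=0x4A007 flags P=1 W=1 U=1 S=0
  → PA=0x4A1DA  (4 entries read)
#2 VA=0x40081012105 (w,kernel):
  [0] read 0x3B idx=8: raw=0x4E007 flags P=1 W=1 U=1 S=0
  [1] read 0x4E idx=2: raw=0x50007 flags P=1 W=1 U=1 S=0
  [2] read 0x50 idx=8: raw=0x53007 flags P=1 W=1 U=1 S=0
  [3] read 0x53 idx=18: raw=0x57007 flags P=1 W=1 U=1 S=0
  → PA=0x57105  (4 entries read)
#3 VA=0x98300000B8A (w,user):
  [0] read 0x3B idx=19: raw=0x58007 flags P=1 W=1 U=1 S=0
  [1] read 0x58 idx=12: raw=0x1006 flags P=0 W=1 U=1 S=0
  → PAGE_NOT_PRESENT  (2 entries read)

Entries read for #0: 4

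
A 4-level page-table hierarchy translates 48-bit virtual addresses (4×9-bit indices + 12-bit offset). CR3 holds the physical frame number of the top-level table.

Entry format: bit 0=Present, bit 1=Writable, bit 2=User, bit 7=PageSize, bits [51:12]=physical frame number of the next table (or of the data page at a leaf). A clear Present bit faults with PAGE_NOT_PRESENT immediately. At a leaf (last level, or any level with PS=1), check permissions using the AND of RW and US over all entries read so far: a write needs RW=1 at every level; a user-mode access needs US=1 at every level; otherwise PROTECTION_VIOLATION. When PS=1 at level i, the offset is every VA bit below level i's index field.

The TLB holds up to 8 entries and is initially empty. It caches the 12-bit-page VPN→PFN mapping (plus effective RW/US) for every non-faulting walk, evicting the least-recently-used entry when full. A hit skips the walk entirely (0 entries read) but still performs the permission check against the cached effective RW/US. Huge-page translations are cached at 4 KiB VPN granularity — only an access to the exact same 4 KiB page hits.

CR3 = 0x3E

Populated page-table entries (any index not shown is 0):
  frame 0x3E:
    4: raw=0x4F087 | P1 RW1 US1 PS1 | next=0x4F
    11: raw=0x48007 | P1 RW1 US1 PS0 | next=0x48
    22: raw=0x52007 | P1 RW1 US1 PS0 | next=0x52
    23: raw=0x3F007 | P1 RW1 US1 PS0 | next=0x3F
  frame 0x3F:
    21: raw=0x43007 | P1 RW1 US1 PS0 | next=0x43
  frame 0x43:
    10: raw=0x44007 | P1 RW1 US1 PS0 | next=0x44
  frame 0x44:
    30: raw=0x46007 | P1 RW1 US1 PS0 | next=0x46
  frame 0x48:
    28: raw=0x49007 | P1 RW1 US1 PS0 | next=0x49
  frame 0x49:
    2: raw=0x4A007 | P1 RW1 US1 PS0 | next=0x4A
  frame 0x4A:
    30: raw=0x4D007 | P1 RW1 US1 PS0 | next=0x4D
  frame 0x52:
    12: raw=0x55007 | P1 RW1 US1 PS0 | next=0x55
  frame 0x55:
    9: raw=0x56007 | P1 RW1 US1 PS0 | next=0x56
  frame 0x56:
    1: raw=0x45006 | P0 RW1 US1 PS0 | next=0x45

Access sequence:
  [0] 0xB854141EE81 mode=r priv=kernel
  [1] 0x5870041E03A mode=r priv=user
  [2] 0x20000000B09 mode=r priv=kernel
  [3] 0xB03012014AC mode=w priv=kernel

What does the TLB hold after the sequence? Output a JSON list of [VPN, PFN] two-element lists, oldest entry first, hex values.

Trace:
#0 VA=0xB854141EE81 (r,kernel):
  [0] read 0x3E idx=23: raw=0x3F007 flags P=1 W=1 U=1 S=0
  [1] read 0x3F idx=21: raw=0x43007 flags P=1 W=1 U=1 S=0
  [2] read 0x43 idx=10: raw=0x44007 flags P=1 W=1 U=1 S=0
  [3] read 0x44 idx=30: raw=0x46007 flags P=1 W=1 U=1 S=0
  ✓ 0x46E81  — 4 lookups
#1 VA=0x5870041E03A (r,user):
  [0] read 0x3E idx=11: raw=0x48007 flags P=1 W=1 U=1 S=0
  [1] read 0x48 idx=28: raw=0x49007 flags P=1 W=1 U=1 S=0
  [2] read 0x49 idx=2: raw=0x4A007 flags P=1 W=1 U=1 S=0
  [3] read 0x4A idx=30: raw=0x4D007 flags P=1 W=1 U=1 S=0
  ✓ 0x4D03A  — 4 lookups
#2 VA=0x20000000B09 (r,kernel):
  [0] read 0x3E idx=4: raw=0x4F087 flags P=1 W=1 U=1 S=1
  ✓ 0x4FB09 (huge @L0)  — 1 lookups
#3 VA=0xB03012014AC (w,kernel):
  [0] read 0x3E idx=22: raw=0x52007 flags P=1 W=1 U=1 S=0
  [1] read 0x52 idx=12: raw=0x55007 flags P=1 W=1 U=1 S=0
  [2] read 0x55 idx=9: raw=0x56007 flags P=1 W=1 U=1 S=0
  [3] read 0x56 idx=1: raw=0x45006 flags P=0 W=1 U=1 S=0
  → PAGE_NOT_PRESENT  (4 entries read)

TLB: [["0xB854141E", "0x46"], ["0x5870041E", "0x4D"], ["0x20000000", "0x4F"]]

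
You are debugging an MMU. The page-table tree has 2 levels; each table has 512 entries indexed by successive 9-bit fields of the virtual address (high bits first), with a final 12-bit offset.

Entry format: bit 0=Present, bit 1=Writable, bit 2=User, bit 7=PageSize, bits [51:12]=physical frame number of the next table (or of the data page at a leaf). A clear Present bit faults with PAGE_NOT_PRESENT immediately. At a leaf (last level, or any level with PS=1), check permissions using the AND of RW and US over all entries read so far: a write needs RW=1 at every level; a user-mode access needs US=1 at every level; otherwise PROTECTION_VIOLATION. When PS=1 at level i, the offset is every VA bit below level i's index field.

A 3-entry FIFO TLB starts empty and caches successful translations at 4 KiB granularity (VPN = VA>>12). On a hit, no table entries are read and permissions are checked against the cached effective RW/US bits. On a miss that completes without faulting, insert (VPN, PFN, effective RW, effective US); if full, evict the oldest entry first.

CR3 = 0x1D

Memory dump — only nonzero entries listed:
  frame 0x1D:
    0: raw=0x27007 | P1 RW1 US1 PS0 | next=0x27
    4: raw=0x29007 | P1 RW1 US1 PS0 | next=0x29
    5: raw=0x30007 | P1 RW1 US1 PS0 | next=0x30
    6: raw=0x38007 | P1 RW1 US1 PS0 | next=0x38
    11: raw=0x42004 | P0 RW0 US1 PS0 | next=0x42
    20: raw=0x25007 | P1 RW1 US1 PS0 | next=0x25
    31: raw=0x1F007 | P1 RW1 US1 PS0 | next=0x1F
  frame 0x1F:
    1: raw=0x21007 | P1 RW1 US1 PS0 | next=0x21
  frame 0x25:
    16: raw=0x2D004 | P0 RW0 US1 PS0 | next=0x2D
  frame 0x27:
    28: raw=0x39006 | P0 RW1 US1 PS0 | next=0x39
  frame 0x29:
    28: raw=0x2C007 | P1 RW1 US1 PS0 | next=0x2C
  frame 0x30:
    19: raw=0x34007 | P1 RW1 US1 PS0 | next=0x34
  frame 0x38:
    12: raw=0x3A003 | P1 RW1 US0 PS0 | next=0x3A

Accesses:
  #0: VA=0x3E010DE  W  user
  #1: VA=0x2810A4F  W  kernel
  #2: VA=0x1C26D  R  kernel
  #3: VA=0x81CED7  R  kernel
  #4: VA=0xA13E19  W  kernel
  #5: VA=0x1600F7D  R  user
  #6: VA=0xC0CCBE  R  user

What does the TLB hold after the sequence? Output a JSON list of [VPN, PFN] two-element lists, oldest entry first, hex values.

Per-access translation:
#0 VA=0x3E010DE (w,user):
  lvl0: tbl 0x1D, slot 31 ⇒ 0x1F007 (P1/RW1/US1/PS0)
  lvl1: tbl 0x1F, slot 1 ⇒ 0x21007 (P1/RW1/US1/PS0)
  → PA=0x210DE  (2 entries read)
#1 VA=0x2810A4F (w,kernel):
  lvl0: tbl 0x1D, slot 20 ⇒ 0x25007 (P1/RW1/US1/PS0)
  lvl1: tbl 0x25, slot 16 ⇒ 0x2D004 (P0/RW0/US1/PS0)
  → PAGE_NOT_PRESENT  (2 entries read)
#2 VA=0x1C26D (r,kernel):
  lvl0: tbl 0x1D, slot 0 ⇒ 0x27007 (P1/RW1/US1/PS0)
  lvl1: tbl 0x27, slot 28 ⇒ 0x39006 (P0/RW1/US1/PS0)
  → PAGE_NOT_PRESENT  (2 entries read)
#3 VA=0x81CED7 (r,kernel):
  lvl0: tbl 0x1D, slot 4 ⇒ 0x29007 (P1/RW1/US1/PS0)
  lvl1: tbl 0x29, slot 28 ⇒ 0x2C007 (P1/RW1/US1/PS0)
  → PA=0x2CED7  (2 entries read)
#4 VA=0xA13E19 (w,kernel):
  lvl0: tbl 0x1D, slot 5 ⇒ 0x30007 (P1/RW1/US1/PS0)
  lvl1: tbl 0x30, slot 19 ⇒ 0x34007 (P1/RW1/US1/PS0)
  → PA=0x34E19  (2 entries read)
#5 VA=0x1600F7D (r,user):
  lvl0: tbl 0x1D, slot 11 ⇒ 0x42004 (P0/RW0/US1/PS0)
  → PAGE_NOT_PRESENT  (1 entries read)
#6 VA=0xC0CCBE (r,user):
  lvl0: tbl 0x1D, slot 6 ⇒ 0x38007 (P1/RW1/US1/PS0)
  lvl1: tbl 0x38, slot 12 ⇒ 0x3A003 (P1/RW1/US0/PS0)
  → PROTECTION_VIOLATION  (2 entries read)

TLB: [["0x3E01", "0x21"], ["0x81C", "0x2C"], ["0xA13", "0x34"]]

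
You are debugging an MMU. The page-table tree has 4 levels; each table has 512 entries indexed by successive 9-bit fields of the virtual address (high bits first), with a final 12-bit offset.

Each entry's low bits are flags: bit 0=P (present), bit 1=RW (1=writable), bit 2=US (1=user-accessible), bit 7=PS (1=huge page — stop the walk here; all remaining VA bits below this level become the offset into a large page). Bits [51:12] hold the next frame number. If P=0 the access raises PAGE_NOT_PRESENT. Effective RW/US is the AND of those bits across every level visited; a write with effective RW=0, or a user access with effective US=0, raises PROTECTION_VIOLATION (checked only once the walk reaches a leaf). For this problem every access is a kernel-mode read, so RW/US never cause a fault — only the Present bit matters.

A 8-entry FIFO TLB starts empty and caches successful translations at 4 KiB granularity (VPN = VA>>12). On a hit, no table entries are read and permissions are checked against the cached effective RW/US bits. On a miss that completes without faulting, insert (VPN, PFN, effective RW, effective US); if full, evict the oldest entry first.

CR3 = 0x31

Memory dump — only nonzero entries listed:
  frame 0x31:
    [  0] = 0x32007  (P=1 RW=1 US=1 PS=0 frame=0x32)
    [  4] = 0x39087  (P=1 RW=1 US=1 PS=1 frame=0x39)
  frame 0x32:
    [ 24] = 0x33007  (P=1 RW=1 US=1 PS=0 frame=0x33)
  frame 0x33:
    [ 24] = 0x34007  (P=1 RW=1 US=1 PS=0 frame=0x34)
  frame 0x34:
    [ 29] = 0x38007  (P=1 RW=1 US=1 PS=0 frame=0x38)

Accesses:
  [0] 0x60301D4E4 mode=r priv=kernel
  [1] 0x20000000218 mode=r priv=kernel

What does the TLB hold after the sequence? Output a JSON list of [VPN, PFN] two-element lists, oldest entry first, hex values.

Per-access translation:
#0 VA=0x60301D4E4 (r,kernel):
  L0 @0x31[0] → 0x32007  P=1,RW=1,US=1,PS=0
  L1 @0x32[24] → 0x33007  P=1,RW=1,US=1,PS=0
  L2 @0x33[24] → 0x34007  P=1,RW=1,US=1,PS=0
  L3 @0x34[29] → 0x38007  P=1,RW=1,US=1,PS=0
  ⇒ phys 0x384E4  [4 reads]
#1 VA=0x20000000218 (r,kernel):
  L0 @0x31[4] → 0x39087  P=1,RW=1,US=1,PS=1
  ⇒ phys 0x39218 (huge @L0)  [1 reads]

TLB: [["0x60301D", "0x38"], ["0x20000000", "0x39"]]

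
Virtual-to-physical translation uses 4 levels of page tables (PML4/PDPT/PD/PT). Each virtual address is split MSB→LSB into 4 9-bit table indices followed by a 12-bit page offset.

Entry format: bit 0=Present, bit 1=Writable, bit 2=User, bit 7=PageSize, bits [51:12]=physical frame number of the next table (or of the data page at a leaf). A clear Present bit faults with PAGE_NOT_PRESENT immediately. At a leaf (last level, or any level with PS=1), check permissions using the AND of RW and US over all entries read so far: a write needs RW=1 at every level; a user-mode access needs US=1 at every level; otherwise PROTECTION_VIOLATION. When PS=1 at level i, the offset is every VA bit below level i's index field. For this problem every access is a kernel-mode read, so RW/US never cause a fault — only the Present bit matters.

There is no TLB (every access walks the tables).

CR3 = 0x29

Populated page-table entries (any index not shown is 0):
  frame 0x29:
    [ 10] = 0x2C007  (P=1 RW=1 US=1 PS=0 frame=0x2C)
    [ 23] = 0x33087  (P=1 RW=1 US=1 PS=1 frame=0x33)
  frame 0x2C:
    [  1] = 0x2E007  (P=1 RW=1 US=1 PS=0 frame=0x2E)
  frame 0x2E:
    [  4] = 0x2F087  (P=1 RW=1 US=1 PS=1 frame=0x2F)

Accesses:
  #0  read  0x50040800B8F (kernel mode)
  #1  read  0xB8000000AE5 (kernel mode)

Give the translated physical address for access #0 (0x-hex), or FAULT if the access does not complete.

Per-access translation:
#0 VA=0x50040800B8F (r,kernel):
  [0] read 0x29 idx=10: raw=0x2C007 flags P=1 W=1 U=1 S=0
  [1] read 0x2C idx=1: raw=0x2E007 flags P=1 W=1 U=1 S=0
  [2] read 0x2E idx=4: raw=0x2F087 flags P=1 W=1 U=1 S=1
  ✓ 0x2FB8F (huge @L2)  — 3 lookups
#1 VA=0xB8000000AE5 (r,kernel):
  [0] read 0x29 idx=23: raw=0x33087 flags P=1 W=1 U=1 S=1
  ✓ 0x33AE5 (huge @L0)  — 1 lookups

Access #0 PA: 0x2FB8F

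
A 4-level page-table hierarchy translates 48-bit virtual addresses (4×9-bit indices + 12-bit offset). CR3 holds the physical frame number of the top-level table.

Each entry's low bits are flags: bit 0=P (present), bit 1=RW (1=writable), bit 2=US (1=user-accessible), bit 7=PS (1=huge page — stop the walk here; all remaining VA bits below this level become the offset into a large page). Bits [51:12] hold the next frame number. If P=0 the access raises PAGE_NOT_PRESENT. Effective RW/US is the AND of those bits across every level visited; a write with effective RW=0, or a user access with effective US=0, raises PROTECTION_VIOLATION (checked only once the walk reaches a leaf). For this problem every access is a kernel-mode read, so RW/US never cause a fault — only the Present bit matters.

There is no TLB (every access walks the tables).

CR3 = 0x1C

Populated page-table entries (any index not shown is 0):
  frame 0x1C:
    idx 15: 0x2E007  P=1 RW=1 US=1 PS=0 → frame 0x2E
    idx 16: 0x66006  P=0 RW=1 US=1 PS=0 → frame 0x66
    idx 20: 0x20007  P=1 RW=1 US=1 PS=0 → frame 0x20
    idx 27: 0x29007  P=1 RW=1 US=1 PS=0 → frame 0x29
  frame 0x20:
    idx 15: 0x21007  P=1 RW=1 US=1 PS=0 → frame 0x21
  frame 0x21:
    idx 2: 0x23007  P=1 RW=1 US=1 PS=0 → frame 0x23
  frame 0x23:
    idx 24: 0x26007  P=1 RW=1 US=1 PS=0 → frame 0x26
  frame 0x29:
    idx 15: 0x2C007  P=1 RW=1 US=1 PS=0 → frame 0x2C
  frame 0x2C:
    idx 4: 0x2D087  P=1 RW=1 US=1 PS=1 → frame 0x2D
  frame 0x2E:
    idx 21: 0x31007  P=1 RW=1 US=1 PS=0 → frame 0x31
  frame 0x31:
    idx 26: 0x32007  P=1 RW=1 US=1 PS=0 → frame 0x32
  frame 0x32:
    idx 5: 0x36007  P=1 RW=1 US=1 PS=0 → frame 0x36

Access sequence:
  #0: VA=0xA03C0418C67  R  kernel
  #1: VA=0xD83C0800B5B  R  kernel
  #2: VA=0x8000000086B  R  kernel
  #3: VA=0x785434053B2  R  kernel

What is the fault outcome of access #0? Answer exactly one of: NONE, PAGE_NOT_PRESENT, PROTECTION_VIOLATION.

Walk each access:
#0 VA=0xA03C0418C67 (r,kernel):
  L0: frame=0x1C idx=20 entry=0x20007 [P=1 RW=1 US=1 PS=0]
  L1: frame=0x20 idx=15 entry=0x21007 [P=1 RW=1 US=1 PS=0]
  L2: frame=0x21 idx=2 entry=0x23007 [P=1 RW=1 US=1 PS=0]
  L3: frame=0x23 idx=24 entry=0x26007 [P=1 RW=1 US=1 PS=0]
  → PA=0x26C67  (4 entries read)
#1 VA=0xD83C0800B5B (r,kernel):
  L0: frame=0x1C idx=27 entry=0x29007 [P=1 RW=1 US=1 PS=0]
  L1: frame=0x29 idx=15 entry=0x2C007 [P=1 RW=1 US=1 PS=0]
  L2: frame=0x2C idx=4 entry=0x2D087 [P=1 RW=1 US=1 PS=1]
  → PA=0x2DB5B (huge @L2)  (3 entries read)
#2 VA=0x8000000086B (r,kernel):
  L0: frame=0x1C idx=16 entry=0x66006 [P=0 RW=1 US=1 PS=0]
  → PAGE_NOT_PRESENT  (1 entries read)
#3 VA=0x785434053B2 (r,kernel):
  L0: frame=0x1C idx=15 entry=0x2E007 [P=1 RW=1 US=1 PS=0]
  L1: frame=0x2E idx=21 entry=0x31007 [P=1 RW=1 US=1 PS=0]
  L2: frame=0x31 idx=26 entry=0x32007 [P=1 RW=1 US=1 PS=0]
  L3: frame=0x32 idx=5 entry=0x36007 [P=1 RW=1 US=1 PS=0]
  → PA=0x363B2  (4 entries read)

Access #0 fault: NONE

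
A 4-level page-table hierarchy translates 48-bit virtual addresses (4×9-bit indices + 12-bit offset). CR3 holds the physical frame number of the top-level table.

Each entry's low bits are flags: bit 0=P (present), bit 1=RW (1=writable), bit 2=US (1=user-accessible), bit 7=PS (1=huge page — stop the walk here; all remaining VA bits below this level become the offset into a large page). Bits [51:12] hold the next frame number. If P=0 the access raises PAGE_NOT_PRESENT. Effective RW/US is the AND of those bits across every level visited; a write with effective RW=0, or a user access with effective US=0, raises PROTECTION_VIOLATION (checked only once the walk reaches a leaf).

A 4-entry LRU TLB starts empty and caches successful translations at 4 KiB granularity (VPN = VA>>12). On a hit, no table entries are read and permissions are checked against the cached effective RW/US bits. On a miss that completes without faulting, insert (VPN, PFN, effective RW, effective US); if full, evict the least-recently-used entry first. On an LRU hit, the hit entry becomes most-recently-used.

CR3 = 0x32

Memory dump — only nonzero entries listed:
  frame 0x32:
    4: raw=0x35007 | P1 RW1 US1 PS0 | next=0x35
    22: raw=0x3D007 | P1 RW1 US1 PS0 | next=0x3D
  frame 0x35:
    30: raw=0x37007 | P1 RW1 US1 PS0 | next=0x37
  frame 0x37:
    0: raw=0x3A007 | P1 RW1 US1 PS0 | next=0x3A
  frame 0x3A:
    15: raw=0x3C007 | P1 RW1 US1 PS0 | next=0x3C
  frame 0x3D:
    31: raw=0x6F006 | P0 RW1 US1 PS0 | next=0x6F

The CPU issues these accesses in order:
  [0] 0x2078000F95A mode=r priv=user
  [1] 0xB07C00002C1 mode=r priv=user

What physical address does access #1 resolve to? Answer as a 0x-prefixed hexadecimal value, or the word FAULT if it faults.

Per-access translation:
#0 VA=0x2078000F95A (r,user):
  lvl0: tbl 0x32, slot 4 ⇒ 0x35007 (P1/RW1/US1/PS0)
  lvl1: tbl 0x35, slot 30 ⇒ 0x37007 (P1/RW1/US1/PS0)
  lvl2: tbl 0x37, slot 0 ⇒ 0x3A007 (P1/RW1/US1/PS0)
  lvl3: tbl 0x3A, slot 15 ⇒ 0x3C007 (P1/RW1/US1/PS0)
  → PA=0x3C95A  (4 entries read)
#1 VA=0xB07C00002C1 (r,user):
  lvl0: tbl 0x32, slot 22 ⇒ 0x3D007 (P1/RW1/US1/PS0)
  lvl1: tbl 0x3D, slot 31 ⇒ 0x6F006 (P0/RW1/US1/PS0)
  → PAGE_NOT_PRESENT  (2 entries read)

Access #1 PA: FAULT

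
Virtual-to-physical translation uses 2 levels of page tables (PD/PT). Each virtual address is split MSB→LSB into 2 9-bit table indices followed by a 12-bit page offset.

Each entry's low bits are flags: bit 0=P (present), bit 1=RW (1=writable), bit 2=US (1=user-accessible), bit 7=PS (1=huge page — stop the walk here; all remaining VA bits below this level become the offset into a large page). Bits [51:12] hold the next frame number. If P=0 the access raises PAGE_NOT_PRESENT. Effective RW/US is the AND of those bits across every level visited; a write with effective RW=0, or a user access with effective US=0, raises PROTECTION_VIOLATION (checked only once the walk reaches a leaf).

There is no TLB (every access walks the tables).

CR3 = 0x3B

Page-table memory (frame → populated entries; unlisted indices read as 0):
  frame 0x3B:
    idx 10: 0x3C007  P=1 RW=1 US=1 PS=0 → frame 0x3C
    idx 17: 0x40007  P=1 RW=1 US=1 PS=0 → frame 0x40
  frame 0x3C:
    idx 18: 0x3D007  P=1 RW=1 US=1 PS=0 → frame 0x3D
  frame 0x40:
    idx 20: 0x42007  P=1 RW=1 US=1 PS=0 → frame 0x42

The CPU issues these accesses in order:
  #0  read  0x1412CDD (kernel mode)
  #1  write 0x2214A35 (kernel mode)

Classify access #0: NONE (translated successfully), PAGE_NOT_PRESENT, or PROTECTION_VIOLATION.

Trace:
#0 VA=0x1412CDD (r,kernel):
  [0] read 0x3B idx=10: raw=0x3C007 flags P=1 W=1 U=1 S=0
  [1] read 0x3C idx=18: raw=0x3D007 flags P=1 W=1 U=1 S=0
  ⇒ phys 0x3DCDD  [2 reads]
#1 VA=0x2214A35 (w,kernel):
  [0] read 0x3B idx=17: raw=0x40007 flags P=1 W=1 U=1 S=0
  [1] read 0x40 idx=20: raw=0x42007 flags P=1 W=1 U=1 S=0
  ⇒ phys 0x42A35  [2 reads]

Access #0 fault: NONE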